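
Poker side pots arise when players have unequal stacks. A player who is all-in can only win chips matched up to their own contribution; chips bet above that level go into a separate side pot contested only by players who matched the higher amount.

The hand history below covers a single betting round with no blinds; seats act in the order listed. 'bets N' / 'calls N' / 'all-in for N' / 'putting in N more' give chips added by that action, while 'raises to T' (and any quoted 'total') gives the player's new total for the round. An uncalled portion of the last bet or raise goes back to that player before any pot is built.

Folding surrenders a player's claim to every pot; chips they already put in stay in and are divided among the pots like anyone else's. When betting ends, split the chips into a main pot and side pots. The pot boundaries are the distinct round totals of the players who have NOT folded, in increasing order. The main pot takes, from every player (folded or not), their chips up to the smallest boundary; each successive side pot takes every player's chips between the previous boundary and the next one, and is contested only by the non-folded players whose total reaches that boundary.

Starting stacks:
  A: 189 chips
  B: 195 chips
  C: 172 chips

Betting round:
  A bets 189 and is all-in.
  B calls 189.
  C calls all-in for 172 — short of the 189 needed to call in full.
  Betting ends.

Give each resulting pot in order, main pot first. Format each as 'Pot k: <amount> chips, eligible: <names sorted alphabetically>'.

Contributions: A=189, B=189, C=172
Pot levels (distinct totals of non-folded players): 172, 189
Layer 1-172: 172 each from A, B, C = 172*3 = 516 chips; eligible A, B, C
Layer 173-189: 17 each from A, B = 17*2 = 34 chips; eligible A, B

Pot 1: 516 chips, eligible: A, B, C
Pot 2: 34 chips, eligible: A, B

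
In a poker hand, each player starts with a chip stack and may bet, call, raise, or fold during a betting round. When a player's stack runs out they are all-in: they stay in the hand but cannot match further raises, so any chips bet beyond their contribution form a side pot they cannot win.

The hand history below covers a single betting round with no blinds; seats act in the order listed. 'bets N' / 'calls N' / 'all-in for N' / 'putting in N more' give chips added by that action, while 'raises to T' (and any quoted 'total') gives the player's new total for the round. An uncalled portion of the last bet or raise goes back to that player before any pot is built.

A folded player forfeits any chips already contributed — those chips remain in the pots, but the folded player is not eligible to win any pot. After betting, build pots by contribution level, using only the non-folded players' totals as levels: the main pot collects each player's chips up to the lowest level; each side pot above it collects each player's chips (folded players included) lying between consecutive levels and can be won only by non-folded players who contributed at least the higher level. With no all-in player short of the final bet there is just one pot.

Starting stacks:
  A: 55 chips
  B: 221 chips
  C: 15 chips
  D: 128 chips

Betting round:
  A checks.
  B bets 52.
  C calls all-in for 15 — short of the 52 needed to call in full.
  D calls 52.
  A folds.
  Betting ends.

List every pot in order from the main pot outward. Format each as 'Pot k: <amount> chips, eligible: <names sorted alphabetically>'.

Pot 1: 45 chips, eligible: B, C, D
Pot 2: 74 chips, eligible: B, D

Derivation:
Contributions: B=52, C=15, D=52
Folded: A
Pot levels (distinct totals of non-folded players): 15, 52
Layer 1-15: 15 each from B, C, D = 15*3 = 45 chips; eligible B, C, D
Layer 16-52: 37 each from B, D = 37*2 = 74 chips; eligible B, D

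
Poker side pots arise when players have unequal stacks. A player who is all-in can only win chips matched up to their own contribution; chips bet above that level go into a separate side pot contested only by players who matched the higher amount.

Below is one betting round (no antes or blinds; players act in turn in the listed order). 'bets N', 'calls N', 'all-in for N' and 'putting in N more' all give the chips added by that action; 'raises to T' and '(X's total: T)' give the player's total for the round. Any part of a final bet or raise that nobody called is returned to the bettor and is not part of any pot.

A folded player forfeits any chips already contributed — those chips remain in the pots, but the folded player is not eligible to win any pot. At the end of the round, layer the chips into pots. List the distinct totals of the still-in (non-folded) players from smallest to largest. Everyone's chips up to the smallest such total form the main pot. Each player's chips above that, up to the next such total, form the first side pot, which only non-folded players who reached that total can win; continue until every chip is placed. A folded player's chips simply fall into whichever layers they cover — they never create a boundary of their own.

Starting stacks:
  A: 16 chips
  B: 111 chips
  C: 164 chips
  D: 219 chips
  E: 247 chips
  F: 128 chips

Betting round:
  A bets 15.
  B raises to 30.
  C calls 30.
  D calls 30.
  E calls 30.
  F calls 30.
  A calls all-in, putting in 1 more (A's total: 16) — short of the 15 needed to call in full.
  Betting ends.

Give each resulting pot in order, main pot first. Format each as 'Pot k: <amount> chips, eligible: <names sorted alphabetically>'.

Contributions: A=16, B=30, C=30, D=30, E=30, F=30
Pot levels (distinct totals of non-folded players): 16, 30
Layer 1-16: 16 each from A, B, C, D, E, F = 16*6 = 96 chips; eligible A, B, C, D, E, F
Layer 17-30: 14 each from B, C, D, E, F = 14*5 = 70 chips; eligible B, C, D, E, F

Pot 1: 96 chips, eligible: A, B, C, D, E, F
Pot 2: 70 chips, eligible: B, C, D, E, F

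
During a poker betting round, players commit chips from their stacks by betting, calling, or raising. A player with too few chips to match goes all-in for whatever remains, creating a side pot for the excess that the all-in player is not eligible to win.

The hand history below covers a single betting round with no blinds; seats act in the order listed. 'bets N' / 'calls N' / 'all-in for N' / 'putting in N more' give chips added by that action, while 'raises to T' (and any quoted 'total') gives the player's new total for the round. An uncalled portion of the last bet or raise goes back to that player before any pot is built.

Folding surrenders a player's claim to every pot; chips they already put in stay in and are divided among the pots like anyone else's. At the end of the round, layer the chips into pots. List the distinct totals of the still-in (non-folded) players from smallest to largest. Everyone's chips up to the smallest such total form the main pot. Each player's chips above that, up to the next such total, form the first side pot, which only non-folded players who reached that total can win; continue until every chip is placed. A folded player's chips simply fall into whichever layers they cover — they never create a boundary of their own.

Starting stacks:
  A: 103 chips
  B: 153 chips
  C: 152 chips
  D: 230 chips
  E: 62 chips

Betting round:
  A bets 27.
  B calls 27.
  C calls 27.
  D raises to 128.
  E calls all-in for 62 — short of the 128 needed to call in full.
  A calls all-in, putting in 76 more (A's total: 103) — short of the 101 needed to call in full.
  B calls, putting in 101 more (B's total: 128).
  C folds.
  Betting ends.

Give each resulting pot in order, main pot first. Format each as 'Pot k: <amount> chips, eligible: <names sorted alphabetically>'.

Pot 1: 275 chips, eligible: A, B, D, E
Pot 2: 123 chips, eligible: A, B, D
Pot 3: 50 chips, eligible: B, D

Derivation:
Contributions: A=103, B=128, C=27, D=128, E=62
Folded: C
Pot levels (distinct totals of non-folded players): 62, 103, 128
Layer 1-62: A 62 + B 62 + C 27 + D 62 + E 62 = 275 chips; eligible A, B, D, E
Layer 63-103: 41 each from A, B, D = 41*3 = 123 chips; eligible A, B, D
Layer 104-128: 25 each from B, D = 25*2 = 50 chips; eligible B, D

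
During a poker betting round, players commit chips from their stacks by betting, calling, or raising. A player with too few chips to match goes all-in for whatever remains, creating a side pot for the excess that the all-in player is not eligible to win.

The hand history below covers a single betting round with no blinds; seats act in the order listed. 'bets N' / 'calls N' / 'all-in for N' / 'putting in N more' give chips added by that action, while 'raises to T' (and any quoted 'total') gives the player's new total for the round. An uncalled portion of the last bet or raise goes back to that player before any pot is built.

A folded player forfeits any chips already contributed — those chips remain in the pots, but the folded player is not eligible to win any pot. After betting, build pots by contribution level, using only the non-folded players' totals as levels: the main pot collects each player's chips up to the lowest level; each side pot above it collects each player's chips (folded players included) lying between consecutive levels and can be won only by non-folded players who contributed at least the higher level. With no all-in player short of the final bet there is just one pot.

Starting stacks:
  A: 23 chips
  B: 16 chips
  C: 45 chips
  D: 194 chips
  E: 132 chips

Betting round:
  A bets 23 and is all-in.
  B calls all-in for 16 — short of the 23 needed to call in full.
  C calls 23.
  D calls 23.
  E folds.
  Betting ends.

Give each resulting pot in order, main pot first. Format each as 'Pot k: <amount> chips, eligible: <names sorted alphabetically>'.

Pot 1: 64 chips, eligible: A, B, C, D
Pot 2: 21 chips, eligible: A, C, D

Derivation:
Contributions: A=23, B=16, C=23, D=23
Folded: E
Pot levels (distinct totals of non-folded players): 16, 23
Layer 1-16: 16 each from A, B, C, D = 16*4 = 64 chips; eligible A, B, C, D
Layer 17-23: 7 each from A, C, D = 7*3 = 21 chips; eligible A, C, D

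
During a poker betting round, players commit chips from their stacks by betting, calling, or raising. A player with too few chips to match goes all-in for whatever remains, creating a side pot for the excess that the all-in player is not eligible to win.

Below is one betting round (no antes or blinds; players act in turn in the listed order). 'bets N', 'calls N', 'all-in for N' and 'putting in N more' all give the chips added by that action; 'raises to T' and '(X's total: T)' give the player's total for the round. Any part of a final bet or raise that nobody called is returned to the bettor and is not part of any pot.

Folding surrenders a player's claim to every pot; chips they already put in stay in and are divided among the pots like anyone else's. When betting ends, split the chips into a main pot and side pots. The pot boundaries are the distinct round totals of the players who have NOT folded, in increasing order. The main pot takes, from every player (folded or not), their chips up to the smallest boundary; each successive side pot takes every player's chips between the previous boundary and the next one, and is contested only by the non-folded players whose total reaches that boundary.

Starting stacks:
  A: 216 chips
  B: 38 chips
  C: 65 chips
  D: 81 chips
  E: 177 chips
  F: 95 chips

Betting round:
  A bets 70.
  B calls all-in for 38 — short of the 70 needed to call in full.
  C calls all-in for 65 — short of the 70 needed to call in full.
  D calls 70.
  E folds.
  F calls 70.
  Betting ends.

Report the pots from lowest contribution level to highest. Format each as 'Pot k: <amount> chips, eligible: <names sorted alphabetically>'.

Contributions: A=70, B=38, C=65, D=70, F=70
Folded: E
Pot levels (distinct totals of non-folded players): 38, 65, 70
Layer 1-38: 38 each from A, B, C, D, F = 38*5 = 190 chips; eligible A, B, C, D, F
Layer 39-65: 27 each from A, C, D, F = 27*4 = 108 chips; eligible A, C, D, F
Layer 66-70: 5 each from A, D, F = 5*3 = 15 chips; eligible A, D, F

Pot 1: 190 chips, eligible: A, B, C, D, F
Pot 2: 108 chips, eligible: A, C, D, F
Pot 3: 15 chips, eligible: A, D, F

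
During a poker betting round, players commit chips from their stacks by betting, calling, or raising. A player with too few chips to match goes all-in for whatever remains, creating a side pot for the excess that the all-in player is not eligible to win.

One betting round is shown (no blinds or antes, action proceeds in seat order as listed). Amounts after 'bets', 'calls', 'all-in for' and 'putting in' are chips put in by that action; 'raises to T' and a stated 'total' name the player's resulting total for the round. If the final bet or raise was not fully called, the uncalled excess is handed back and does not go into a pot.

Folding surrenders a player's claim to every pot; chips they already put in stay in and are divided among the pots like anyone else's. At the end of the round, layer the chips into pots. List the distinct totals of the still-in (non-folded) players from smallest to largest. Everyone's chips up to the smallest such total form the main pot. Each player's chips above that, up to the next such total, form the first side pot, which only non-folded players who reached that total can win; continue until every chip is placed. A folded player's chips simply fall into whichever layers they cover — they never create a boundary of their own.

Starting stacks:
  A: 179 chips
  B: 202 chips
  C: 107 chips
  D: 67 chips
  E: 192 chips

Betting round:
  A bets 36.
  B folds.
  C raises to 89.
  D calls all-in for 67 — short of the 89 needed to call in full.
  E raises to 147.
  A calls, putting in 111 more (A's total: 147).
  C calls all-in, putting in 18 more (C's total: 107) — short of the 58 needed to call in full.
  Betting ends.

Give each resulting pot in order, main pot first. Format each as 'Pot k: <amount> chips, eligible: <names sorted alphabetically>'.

Pot 1: 268 chips, eligible: A, C, D, E
Pot 2: 120 chips, eligible: A, C, E
Pot 3: 80 chips, eligible: A, E

Derivation:
Contributions: A=147, C=107, D=67, E=147
Folded: B
Pot levels (distinct totals of non-folded players): 67, 107, 147
Layer 1-67: 67 each from A, C, D, E = 67*4 = 268 chips; eligible A, C, D, E
Layer 68-107: 40 each from A, C, E = 40*3 = 120 chips; eligible A, C, E
Layer 108-147: 40 each from A, E = 40*2 = 80 chips; eligible A, E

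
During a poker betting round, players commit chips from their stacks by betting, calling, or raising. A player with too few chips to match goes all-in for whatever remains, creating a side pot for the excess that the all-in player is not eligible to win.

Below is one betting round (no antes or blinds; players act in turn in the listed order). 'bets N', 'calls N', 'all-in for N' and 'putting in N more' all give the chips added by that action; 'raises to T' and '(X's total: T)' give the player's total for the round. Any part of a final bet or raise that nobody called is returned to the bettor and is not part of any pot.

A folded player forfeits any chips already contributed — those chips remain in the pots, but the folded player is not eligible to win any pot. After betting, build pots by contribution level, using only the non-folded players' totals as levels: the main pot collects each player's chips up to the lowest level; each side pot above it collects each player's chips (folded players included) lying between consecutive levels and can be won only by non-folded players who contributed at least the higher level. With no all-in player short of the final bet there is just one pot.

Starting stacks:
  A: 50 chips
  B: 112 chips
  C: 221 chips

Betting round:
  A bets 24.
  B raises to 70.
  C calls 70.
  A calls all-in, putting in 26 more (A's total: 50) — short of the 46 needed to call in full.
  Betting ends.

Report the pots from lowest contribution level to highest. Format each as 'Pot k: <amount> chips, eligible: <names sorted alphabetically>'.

Contributions: A=50, B=70, C=70
Pot levels (distinct totals of non-folded players): 50, 70
Layer 1-50: 50 each from A, B, C = 50*3 = 150 chips; eligible A, B, C
Layer 51-70: 20 each from B, C = 20*2 = 40 chips; eligible B, C

Pot 1: 150 chips, eligible: A, B, C
Pot 2: 40 chips, eligible: B, C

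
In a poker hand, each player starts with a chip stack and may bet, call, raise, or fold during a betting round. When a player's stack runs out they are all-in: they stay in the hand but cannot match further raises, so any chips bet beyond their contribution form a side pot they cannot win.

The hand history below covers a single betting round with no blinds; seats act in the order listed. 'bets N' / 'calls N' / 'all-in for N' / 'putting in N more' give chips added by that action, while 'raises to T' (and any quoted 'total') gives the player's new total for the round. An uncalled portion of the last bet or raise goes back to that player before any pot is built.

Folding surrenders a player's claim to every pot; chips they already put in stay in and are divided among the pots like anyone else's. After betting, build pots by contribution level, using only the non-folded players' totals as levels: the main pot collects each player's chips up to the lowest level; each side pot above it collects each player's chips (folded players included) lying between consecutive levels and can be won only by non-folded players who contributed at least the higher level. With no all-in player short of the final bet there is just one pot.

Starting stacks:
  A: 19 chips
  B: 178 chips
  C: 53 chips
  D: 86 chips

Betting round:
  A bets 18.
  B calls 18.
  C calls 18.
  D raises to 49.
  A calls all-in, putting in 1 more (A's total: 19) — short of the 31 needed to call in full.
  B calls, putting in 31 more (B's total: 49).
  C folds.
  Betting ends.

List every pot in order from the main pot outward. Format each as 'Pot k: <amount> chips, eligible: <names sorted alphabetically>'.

Contributions: A=19, B=49, C=18, D=49
Folded: C
Pot levels (distinct totals of non-folded players): 19, 49
Layer 1-19: A 19 + B 19 + C 18 + D 19 = 75 chips; eligible A, B, D
Layer 20-49: 30 each from B, D = 30*2 = 60 chips; eligible B, D

Pot 1: 75 chips, eligible: A, B, D
Pot 2: 60 chips, eligible: B, D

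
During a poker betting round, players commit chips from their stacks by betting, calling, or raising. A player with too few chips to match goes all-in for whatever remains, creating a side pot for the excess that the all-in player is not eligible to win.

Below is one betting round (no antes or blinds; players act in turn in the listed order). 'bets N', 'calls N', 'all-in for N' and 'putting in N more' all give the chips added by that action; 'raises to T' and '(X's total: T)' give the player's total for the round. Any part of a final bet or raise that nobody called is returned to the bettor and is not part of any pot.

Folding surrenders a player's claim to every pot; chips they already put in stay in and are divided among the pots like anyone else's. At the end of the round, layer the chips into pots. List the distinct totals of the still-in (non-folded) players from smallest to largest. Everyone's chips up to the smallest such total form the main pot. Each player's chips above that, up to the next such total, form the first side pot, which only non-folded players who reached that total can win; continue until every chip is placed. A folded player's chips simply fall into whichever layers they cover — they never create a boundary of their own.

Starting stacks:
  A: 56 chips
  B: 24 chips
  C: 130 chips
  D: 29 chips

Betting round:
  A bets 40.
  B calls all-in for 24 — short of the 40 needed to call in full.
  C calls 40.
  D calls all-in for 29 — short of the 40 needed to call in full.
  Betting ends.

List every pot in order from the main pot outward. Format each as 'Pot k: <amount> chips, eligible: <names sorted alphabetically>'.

Contributions: A=40, B=24, C=40, D=29
Pot levels (distinct totals of non-folded players): 24, 29, 40
Layer 1-24: 24 each from A, B, C, D = 24*4 = 96 chips; eligible A, B, C, D
Layer 25-29: 5 each from A, C, D = 5*3 = 15 chips; eligible A, C, D
Layer 30-40: 11 each from A, C = 11*2 = 22 chips; eligible A, C

Pot 1: 96 chips, eligible: A, B, C, D
Pot 2: 15 chips, eligible: A, C, D
Pot 3: 22 chips, eligible: A, C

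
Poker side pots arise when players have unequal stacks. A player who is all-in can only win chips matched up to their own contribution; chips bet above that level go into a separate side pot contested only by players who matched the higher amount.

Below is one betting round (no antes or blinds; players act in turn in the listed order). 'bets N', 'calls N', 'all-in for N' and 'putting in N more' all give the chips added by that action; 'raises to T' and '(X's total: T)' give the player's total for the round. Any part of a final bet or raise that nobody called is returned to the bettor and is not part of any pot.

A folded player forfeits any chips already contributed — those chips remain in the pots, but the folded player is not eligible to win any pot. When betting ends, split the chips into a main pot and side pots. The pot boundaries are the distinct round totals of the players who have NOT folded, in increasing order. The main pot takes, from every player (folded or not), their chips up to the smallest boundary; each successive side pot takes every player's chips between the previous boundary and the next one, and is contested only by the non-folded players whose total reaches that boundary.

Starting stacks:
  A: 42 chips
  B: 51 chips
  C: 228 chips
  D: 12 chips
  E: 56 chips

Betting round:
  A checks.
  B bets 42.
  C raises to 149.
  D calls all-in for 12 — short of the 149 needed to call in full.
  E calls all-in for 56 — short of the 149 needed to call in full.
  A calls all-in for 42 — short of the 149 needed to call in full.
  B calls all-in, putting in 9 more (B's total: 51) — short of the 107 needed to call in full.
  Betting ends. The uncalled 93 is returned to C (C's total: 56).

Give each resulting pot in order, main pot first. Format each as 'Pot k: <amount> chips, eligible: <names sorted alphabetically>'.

Pot 1: 60 chips, eligible: A, B, C, D, E
Pot 2: 120 chips, eligible: A, B, C, E
Pot 3: 27 chips, eligible: B, C, E
Pot 4: 10 chips, eligible: C, E

Derivation:
Contributions (after 93 returned to C): A=42, B=51, C=56, D=12, E=56
Pot levels (distinct totals of non-folded players): 12, 42, 51, 56
Layer 1-12: 12 each from A, B, C, D, E = 12*5 = 60 chips; eligible A, B, C, D, E
Layer 13-42: 30 each from A, B, C, E = 30*4 = 120 chips; eligible A, B, C, E
Layer 43-51: 9 each from B, C, E = 9*3 = 27 chips; eligible B, C, E
Layer 52-56: 5 each from C, E = 5*2 = 10 chips; eligible C, E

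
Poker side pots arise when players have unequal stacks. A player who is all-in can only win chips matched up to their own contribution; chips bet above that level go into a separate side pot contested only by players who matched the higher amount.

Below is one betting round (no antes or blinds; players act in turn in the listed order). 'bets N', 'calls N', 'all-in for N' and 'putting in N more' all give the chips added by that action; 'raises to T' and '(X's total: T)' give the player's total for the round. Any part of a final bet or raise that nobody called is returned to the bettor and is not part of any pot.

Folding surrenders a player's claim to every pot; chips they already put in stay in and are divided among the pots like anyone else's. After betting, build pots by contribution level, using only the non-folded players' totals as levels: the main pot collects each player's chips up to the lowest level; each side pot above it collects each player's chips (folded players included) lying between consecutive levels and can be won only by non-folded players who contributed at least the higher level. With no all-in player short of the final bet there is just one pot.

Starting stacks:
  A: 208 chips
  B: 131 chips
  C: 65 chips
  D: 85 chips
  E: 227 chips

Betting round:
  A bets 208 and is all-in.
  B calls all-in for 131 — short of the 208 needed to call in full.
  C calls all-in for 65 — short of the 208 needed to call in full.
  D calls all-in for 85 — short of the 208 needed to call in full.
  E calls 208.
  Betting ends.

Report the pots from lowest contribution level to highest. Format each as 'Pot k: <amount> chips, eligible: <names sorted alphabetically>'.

Pot 1: 325 chips, eligible: A, B, C, D, E
Pot 2: 80 chips, eligible: A, B, D, E
Pot 3: 138 chips, eligible: A, B, E
Pot 4: 154 chips, eligible: A, E

Derivation:
Contributions: A=208, B=131, C=65, D=85, E=208
Pot levels (distinct totals of non-folded players): 65, 85, 131, 208
Layer 1-65: 65 each from A, B, C, D, E = 65*5 = 325 chips; eligible A, B, C, D, E
Layer 66-85: 20 each from A, B, D, E = 20*4 = 80 chips; eligible A, B, D, E
Layer 86-131: 46 each from A, B, E = 46*3 = 138 chips; eligible A, B, E
Layer 132-208: 77 each from A, E = 77*2 = 154 chips; eligible A, E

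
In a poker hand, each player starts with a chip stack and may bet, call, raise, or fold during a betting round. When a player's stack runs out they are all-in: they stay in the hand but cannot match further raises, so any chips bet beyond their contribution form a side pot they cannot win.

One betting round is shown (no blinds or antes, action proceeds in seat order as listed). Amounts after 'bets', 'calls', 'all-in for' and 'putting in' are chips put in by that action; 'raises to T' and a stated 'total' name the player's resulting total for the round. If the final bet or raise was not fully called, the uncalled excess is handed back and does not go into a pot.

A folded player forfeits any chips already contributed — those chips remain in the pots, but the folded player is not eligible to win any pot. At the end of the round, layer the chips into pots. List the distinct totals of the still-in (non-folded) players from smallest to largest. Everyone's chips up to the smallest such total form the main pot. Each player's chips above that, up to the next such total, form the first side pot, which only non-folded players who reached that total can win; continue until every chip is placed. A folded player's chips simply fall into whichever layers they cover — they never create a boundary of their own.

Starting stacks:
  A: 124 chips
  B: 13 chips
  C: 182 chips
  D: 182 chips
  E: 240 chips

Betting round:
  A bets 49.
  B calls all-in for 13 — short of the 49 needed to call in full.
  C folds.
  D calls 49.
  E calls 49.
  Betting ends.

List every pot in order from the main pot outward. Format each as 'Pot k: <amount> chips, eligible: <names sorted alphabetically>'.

Contributions: A=49, B=13, D=49, E=49
Folded: C
Pot levels (distinct totals of non-folded players): 13, 49
Layer 1-13: 13 each from A, B, D, E = 13*4 = 52 chips; eligible A, B, D, E
Layer 14-49: 36 each from A, D, E = 36*3 = 108 chips; eligible A, D, E

Pot 1: 52 chips, eligible: A, B, D, E
Pot 2: 108 chips, eligible: A, D, E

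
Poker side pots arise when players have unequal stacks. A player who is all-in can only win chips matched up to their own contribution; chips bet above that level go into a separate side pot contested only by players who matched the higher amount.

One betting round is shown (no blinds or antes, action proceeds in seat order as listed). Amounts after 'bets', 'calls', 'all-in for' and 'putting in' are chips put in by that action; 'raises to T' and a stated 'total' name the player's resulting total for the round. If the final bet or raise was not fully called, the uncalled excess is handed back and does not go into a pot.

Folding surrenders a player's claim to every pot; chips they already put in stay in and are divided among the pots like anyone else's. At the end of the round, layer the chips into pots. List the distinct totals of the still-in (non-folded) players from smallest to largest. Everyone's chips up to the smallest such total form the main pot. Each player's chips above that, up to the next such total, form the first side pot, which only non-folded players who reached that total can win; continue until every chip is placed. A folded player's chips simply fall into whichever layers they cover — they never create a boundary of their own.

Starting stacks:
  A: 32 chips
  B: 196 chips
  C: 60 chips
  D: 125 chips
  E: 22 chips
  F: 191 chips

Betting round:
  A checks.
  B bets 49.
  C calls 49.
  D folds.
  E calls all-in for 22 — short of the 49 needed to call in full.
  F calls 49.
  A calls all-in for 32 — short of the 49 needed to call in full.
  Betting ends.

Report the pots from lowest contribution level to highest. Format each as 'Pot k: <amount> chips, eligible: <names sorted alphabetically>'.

Pot 1: 110 chips, eligible: A, B, C, E, F
Pot 2: 40 chips, eligible: A, B, C, F
Pot 3: 51 chips, eligible: B, C, F

Derivation:
Contributions: A=32, B=49, C=49, E=22, F=49
Folded: D
Pot levels (distinct totals of non-folded players): 22, 32, 49
Layer 1-22: 22 each from A, B, C, E, F = 22*5 = 110 chips; eligible A, B, C, E, F
Layer 23-32: 10 each from A, B, C, F = 10*4 = 40 chips; eligible A, B, C, F
Layer 33-49: 17 each from B, C, F = 17*3 = 51 chips; eligible B, C, F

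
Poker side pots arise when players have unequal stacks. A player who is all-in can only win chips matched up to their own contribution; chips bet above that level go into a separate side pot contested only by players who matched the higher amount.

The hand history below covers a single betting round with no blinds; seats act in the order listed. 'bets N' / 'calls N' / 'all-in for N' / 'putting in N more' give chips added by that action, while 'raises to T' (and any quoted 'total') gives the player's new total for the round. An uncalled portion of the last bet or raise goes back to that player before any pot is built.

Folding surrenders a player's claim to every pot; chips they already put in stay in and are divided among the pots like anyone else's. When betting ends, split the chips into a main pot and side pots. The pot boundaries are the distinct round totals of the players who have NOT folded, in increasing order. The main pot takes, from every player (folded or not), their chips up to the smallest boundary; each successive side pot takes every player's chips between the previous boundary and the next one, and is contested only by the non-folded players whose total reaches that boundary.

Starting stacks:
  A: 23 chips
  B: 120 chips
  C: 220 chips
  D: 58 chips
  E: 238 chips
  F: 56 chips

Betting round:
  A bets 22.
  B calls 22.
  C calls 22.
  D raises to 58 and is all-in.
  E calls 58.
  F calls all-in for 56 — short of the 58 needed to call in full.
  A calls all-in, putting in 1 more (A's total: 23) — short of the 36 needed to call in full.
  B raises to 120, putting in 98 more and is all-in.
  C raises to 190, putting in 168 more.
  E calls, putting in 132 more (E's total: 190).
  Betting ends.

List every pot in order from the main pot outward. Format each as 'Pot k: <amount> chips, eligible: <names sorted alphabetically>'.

Pot 1: 138 chips, eligible: A, B, C, D, E, F
Pot 2: 165 chips, eligible: B, C, D, E, F
Pot 3: 8 chips, eligible: B, C, D, E
Pot 4: 186 chips, eligible: B, C, E
Pot 5: 140 chips, eligible: C, E

Derivation:
Contributions: A=23, B=120, C=190, D=58, E=190, F=56
Pot levels (distinct totals of non-folded players): 23, 56, 58, 120, 190
Layer 1-23: 23 each from A, B, C, D, E, F = 23*6 = 138 chips; eligible A, B, C, D, E, F
Layer 24-56: 33 each from B, C, D, E, F = 33*5 = 165 chips; eligible B, C, D, E, F
Layer 57-58: 2 each from B, C, D, E = 2*4 = 8 chips; eligible B, C, D, E
Layer 59-120: 62 each from B, C, E = 62*3 = 186 chips; eligible B, C, E
Layer 121-190: 70 each from C, E = 70*2 = 140 chips; eligible C, E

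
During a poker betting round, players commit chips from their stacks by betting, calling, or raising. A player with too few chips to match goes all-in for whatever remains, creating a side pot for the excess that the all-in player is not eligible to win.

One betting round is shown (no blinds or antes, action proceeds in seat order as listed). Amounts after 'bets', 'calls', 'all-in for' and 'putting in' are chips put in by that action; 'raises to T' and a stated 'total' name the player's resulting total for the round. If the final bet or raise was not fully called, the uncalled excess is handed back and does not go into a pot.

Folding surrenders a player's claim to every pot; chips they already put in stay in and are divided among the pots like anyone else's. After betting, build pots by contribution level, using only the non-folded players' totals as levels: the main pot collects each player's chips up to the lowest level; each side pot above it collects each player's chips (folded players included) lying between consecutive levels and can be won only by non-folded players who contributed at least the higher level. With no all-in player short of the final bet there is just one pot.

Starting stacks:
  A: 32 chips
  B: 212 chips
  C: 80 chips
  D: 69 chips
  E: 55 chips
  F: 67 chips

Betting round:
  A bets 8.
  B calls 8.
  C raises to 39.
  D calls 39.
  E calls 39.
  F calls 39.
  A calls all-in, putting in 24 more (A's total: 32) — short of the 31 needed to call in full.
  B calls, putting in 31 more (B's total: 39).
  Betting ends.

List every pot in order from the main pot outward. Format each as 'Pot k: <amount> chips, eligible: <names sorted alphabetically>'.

Contributions: A=32, B=39, C=39, D=39, E=39, F=39
Pot levels (distinct totals of non-folded players): 32, 39
Layer 1-32: 32 each from A, B, C, D, E, F = 32*6 = 192 chips; eligible A, B, C, D, E, F
Layer 33-39: 7 each from B, C, D, E, F = 7*5 = 35 chips; eligible B, C, D, E, F

Pot 1: 192 chips, eligible: A, B, C, D, E, F
Pot 2: 35 chips, eligible: B, C, D, E, F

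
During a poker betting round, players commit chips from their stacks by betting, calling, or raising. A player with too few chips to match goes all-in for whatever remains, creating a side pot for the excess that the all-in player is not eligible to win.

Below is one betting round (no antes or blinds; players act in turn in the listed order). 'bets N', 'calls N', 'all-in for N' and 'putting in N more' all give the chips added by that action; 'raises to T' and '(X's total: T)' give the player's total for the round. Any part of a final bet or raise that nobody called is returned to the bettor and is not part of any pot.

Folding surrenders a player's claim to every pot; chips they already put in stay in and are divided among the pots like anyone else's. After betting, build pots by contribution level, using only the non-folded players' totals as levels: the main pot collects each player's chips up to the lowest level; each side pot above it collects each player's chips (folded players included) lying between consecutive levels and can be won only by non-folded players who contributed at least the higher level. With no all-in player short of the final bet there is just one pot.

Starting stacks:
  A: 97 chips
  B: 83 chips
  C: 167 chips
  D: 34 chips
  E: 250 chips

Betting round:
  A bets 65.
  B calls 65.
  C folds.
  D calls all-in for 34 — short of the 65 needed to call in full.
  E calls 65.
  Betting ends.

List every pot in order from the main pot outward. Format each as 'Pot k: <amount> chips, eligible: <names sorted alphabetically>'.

Pot 1: 136 chips, eligible: A, B, D, E
Pot 2: 93 chips, eligible: A, B, E

Derivation:
Contributions: A=65, B=65, D=34, E=65
Folded: C
Pot levels (distinct totals of non-folded players): 34, 65
Layer 1-34: 34 each from A, B, D, E = 34*4 = 136 chips; eligible A, B, D, E
Layer 35-65: 31 each from A, B, E = 31*3 = 93 chips; eligible A, B, E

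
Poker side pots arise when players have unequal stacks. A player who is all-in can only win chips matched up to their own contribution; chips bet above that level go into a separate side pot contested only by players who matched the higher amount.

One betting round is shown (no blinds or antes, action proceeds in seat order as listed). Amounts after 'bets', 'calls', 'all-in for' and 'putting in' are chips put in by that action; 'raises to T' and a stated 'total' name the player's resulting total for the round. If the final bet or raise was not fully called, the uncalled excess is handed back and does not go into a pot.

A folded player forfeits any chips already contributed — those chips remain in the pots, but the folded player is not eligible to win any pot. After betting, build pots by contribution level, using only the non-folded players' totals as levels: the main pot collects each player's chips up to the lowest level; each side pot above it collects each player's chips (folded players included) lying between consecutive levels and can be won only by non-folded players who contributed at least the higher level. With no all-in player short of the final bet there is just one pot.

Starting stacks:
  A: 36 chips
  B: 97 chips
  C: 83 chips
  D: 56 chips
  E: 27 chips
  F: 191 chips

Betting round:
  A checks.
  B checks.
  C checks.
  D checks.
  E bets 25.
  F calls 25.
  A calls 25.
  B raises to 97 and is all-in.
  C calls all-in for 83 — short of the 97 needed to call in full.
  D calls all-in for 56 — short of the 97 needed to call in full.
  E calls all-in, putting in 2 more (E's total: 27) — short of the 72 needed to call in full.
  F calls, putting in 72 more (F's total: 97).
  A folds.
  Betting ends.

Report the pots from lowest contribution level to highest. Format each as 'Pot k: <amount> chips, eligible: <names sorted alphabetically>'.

Contributions: A=25, B=97, C=83, D=56, E=27, F=97
Folded: A
Pot levels (distinct totals of non-folded players): 27, 56, 83, 97
Layer 1-27: A 25 + B 27 + C 27 + D 27 + E 27 + F 27 = 160 chips; eligible B, C, D, E, F
Layer 28-56: 29 each from B, C, D, F = 29*4 = 116 chips; eligible B, C, D, F
Layer 57-83: 27 each from B, C, F = 27*3 = 81 chips; eligible B, C, F
Layer 84-97: 14 each from B, F = 14*2 = 28 chips; eligible B, F

Pot 1: 160 chips, eligible: B, C, D, E, F
Pot 2: 116 chips, eligible: B, C, D, F
Pot 3: 81 chips, eligible: B, C, F
Pot 4: 28 chips, eligible: B, F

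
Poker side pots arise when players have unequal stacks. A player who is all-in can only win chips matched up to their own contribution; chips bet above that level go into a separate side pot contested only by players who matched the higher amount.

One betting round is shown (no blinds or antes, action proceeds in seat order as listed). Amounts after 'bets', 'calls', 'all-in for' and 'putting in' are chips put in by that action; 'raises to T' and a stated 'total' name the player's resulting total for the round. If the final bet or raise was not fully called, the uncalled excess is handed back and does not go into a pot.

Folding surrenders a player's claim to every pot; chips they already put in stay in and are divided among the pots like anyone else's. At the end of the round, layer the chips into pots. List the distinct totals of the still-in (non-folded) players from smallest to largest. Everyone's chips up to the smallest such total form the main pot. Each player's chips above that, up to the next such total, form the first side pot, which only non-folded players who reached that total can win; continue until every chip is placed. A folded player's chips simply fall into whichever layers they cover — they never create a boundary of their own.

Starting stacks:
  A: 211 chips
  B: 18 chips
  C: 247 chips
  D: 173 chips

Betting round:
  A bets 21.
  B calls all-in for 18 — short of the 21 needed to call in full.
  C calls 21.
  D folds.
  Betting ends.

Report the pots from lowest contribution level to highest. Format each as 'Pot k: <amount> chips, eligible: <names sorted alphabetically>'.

Pot 1: 54 chips, eligible: A, B, C
Pot 2: 6 chips, eligible: A, C

Derivation:
Contributions: A=21, B=18, C=21
Folded: D
Pot levels (distinct totals of non-folded players): 18, 21
Layer 1-18: 18 each from A, B, C = 18*3 = 54 chips; eligible A, B, C
Layer 19-21: 3 each from A, C = 3*2 = 6 chips; eligible A, C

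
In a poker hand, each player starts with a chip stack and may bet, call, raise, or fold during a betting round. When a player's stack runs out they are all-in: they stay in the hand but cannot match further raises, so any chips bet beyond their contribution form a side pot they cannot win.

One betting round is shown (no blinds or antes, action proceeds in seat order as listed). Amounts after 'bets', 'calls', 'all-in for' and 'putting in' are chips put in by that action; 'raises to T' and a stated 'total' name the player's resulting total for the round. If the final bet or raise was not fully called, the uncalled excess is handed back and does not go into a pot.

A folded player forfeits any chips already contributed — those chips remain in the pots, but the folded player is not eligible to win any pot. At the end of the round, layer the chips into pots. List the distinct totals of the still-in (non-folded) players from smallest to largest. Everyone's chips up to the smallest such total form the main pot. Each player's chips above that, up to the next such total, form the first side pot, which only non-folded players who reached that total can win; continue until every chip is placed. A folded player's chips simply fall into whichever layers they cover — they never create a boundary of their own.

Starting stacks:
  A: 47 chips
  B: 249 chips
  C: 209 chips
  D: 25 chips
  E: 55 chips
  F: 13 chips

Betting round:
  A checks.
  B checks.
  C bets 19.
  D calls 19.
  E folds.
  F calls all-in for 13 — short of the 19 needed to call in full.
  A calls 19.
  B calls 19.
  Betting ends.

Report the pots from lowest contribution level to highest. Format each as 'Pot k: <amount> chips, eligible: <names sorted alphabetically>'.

Pot 1: 65 chips, eligible: A, B, C, D, F
Pot 2: 24 chips, eligible: A, B, C, D

Derivation:
Contributions: A=19, B=19, C=19, D=19, F=13
Folded: E
Pot levels (distinct totals of non-folded players): 13, 19
Layer 1-13: 13 each from A, B, C, D, F = 13*5 = 65 chips; eligible A, B, C, D, F
Layer 14-19: 6 each from A, B, C, D = 6*4 = 24 chips; eligible A, B, C, D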